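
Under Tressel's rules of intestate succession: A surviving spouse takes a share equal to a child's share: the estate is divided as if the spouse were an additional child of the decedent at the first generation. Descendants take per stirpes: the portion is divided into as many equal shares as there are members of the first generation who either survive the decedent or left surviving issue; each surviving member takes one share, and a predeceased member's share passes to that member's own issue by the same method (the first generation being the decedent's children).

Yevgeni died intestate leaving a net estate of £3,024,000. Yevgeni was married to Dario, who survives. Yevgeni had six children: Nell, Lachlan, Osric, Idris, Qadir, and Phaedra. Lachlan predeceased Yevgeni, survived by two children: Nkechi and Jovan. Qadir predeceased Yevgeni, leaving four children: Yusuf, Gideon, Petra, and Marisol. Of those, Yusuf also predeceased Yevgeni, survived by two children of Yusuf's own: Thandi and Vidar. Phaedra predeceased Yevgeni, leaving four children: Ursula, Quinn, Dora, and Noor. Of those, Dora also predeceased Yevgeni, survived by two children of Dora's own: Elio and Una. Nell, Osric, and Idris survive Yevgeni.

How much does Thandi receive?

Thandi receives £54,000.

The spouse counts as an additional share at the children's level, so there are 7 primary shares of £432,000. Dario takes one such share (£432,000).
The children's combined portion (£2,592,000) is divided into 6 shares of £432,000: Nell, Osric, and Idris each take £432,000; Lachlan's £432,000 share passes to Lachlan's issue; Qadir's £432,000 share passes to Qadir's issue; Phaedra's £432,000 share passes to Phaedra's issue.
Lachlan's share (£432,000) is divided into 2 shares of £216,000: Nkechi and Jovan each take £216,000.
Qadir's share (£432,000) is divided into 4 shares of £108,000: Gideon, Petra, and Marisol each take £108,000; Yusuf's £108,000 share passes to Yusuf's issue.
Yusuf's share (£108,000) is divided into 2 shares of £54,000: Thandi and Vidar each take £54,000.
Phaedra's share (£432,000) is divided into 4 shares of £108,000: Ursula, Quinn, and Noor each take £108,000; Dora's £108,000 share passes to Dora's issue.
Dora's share (£108,000) is divided into 2 shares of £54,000: Elio and Una each take £54,000.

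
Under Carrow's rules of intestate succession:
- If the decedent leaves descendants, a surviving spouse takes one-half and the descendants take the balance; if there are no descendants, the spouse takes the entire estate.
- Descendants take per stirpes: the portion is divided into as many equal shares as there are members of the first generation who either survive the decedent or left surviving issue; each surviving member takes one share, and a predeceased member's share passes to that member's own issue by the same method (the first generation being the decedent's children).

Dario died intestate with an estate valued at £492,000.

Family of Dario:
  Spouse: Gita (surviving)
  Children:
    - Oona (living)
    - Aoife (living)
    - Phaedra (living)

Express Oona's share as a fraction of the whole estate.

Oona receives 1/6 of the estate.

Gita takes one-half of £492,000 = £246,000. The remaining £246,000 passes to the descendants.
The descendants' portion (£246,000) is divided into 3 shares of £82,000: Oona, Aoife, and Phaedra each take £82,000.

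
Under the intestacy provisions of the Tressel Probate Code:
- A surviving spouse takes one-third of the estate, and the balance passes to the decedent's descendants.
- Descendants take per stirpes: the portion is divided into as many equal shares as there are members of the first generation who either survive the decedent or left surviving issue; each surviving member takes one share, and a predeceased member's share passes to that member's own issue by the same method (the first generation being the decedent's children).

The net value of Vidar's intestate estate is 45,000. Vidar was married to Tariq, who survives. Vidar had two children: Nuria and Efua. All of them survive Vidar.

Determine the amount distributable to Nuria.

Tariq takes one-third of 45,000 = 15,000. The remaining 30,000 passes to the descendants.
The descendants' portion (30,000) is divided into 2 shares of 15,000: Nuria and Efua each take 15,000.

Nuria receives 15,000.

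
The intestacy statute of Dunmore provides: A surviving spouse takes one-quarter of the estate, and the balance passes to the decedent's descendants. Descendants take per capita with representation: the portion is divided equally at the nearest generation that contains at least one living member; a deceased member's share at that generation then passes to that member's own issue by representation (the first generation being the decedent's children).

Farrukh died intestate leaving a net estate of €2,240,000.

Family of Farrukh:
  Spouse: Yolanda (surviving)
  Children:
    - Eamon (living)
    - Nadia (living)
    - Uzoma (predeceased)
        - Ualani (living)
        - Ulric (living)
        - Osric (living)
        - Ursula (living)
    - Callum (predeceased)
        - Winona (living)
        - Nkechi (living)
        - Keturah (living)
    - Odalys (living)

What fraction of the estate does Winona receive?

Yolanda takes one-quarter of €2,240,000 = €560,000. The remaining €1,680,000 passes to the descendants.
The descendants' portion (€1,680,000) is divided into 5 shares of €336,000: Eamon, Nadia, and Odalys each take €336,000; Uzoma's €336,000 share passes to Uzoma's issue; Callum's €336,000 share passes to Callum's issue.
Uzoma's share (€336,000) is divided into 4 shares of €84,000: Ualani, Ulric, Osric, and Ursula each take €84,000.
Callum's share (€336,000) is divided into 3 shares of €112,000: Winona, Nkechi, and Keturah each take €112,000.

Winona receives 1/20 of the estate.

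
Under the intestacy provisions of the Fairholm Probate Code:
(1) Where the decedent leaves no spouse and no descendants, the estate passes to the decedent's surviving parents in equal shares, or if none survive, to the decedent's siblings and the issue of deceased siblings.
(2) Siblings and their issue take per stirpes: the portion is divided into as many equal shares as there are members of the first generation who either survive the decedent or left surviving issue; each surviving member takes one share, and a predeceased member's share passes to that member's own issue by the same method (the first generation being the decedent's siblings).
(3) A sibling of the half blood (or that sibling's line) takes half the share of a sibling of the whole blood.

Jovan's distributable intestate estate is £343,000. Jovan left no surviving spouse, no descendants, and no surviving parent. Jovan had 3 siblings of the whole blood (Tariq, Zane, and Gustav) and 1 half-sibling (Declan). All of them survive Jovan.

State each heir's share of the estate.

The entire £343,000 passes to the siblings and their issue.
Counting each half-blood sibling's line as half a unit, there are 7/2 units in £343,000, so one unit is £98,000. Whole-blood lines (Tariq, Zane, and Gustav) take £98,000 each; half-blood lines (Declan) take £49,000 each.

Tariq: £98,000; Declan: £49,000; Zane: £98,000; Gustav: £98,000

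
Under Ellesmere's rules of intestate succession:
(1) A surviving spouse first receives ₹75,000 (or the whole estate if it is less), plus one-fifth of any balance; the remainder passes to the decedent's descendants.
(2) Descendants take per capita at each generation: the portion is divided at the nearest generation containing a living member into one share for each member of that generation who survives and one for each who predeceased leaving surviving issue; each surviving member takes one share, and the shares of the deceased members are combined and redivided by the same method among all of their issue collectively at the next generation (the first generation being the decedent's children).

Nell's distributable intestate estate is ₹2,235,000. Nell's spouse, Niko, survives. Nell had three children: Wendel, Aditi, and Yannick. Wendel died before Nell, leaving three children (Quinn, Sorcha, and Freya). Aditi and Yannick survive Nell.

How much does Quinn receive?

Quinn receives ₹192,000.

Niko first takes ₹75,000, leaving a balance of ₹2,160,000. Niko then takes one-fifth of the balance (₹432,000), for a total of ₹507,000. The remaining ₹1,728,000 passes to the descendants.
The descendants' portion (₹1,728,000) is divided at the children's generation into 3 shares of ₹576,000. Aditi and Yannick each take ₹576,000. The remaining share for the deceased Wendel (₹576,000) is carried to the next generation.
That pool (₹576,000) is divided at the grandchildren's generation equally among Quinn, Sorcha, and Freya: ₹192,000 each.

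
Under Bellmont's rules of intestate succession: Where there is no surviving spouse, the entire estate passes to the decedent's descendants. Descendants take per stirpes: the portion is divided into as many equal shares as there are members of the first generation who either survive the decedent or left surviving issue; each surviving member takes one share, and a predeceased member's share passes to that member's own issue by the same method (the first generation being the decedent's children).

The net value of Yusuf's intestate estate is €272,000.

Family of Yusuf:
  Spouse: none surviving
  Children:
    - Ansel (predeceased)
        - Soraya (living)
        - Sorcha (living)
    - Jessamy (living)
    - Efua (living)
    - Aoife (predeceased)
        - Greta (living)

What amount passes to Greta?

The entire €272,000 passes to the descendants.
That amount (€272,000) is divided into 4 shares of €68,000: Jessamy and Efua each take €68,000; Ansel's €68,000 share passes to Ansel's issue; Aoife's €68,000 share passes to Aoife's issue.
Ansel's share (€68,000) is divided into 2 shares of €34,000: Soraya and Sorcha each take €34,000.
Aoife's share (€68,000) passes entirely to Greta.

Greta receives €68,000.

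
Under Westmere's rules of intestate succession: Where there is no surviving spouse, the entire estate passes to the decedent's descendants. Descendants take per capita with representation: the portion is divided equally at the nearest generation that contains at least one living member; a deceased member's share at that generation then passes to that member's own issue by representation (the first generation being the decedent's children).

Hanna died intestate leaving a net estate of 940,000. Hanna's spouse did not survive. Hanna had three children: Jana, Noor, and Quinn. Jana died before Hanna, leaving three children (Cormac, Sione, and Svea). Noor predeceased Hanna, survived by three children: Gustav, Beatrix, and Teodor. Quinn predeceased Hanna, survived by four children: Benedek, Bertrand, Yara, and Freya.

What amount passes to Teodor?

The entire 940,000 passes to the descendants.
No child survives, so the initial division is made at the grandchildren's generation.
That amount (940,000) is divided into 10 shares of 94,000: Cormac, Sione, Svea, Gustav, Beatrix, Teodor, Benedek, Bertrand, Yara, and Freya each take 94,000.

Teodor receives 94,000.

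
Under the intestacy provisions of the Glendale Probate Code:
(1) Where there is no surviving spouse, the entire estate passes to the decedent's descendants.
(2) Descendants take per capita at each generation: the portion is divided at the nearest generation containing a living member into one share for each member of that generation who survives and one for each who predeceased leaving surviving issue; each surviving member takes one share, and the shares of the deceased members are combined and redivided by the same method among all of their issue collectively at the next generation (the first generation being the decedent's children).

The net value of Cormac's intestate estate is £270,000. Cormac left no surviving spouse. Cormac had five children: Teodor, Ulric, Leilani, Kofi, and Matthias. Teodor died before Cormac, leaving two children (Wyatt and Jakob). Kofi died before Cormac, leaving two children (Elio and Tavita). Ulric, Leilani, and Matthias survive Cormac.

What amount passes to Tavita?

The entire £270,000 passes to the descendants.
That amount (£270,000) is divided at the children's generation into 5 shares of £54,000. Ulric, Leilani, and Matthias each take £54,000. The 2 shares of the deceased (Teodor and Kofi) are combined into a pool of £108,000.
That pool (£108,000) is divided at the grandchildren's generation equally among Wyatt, Jakob, Elio, and Tavita: £27,000 each.

Tavita receives £27,000.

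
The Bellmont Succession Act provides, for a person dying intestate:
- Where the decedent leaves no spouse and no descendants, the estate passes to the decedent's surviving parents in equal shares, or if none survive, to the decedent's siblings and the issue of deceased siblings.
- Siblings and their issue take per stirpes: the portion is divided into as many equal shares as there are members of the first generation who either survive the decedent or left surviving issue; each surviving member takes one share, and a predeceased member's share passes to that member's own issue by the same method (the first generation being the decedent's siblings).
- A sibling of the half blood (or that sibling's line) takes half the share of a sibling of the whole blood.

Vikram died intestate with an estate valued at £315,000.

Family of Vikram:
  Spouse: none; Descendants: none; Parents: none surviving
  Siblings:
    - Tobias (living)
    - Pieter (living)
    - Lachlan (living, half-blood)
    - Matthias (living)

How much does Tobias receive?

Tobias receives £90,000.

The entire £315,000 passes to the siblings and their issue.
Counting each half-blood sibling's line as half a unit, there are 7/2 units in £315,000, so one unit is £90,000. Whole-blood lines (Tobias, Pieter, and Matthias) take £90,000 each; half-blood lines (Lachlan) take £45,000 each.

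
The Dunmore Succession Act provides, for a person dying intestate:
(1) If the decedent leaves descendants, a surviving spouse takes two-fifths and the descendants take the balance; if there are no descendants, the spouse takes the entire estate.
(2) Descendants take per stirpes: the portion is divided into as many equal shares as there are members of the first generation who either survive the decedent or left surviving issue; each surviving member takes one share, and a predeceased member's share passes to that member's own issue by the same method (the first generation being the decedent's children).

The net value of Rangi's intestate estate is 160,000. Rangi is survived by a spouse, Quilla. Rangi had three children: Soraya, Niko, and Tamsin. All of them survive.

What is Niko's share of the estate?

Quilla takes two-fifths of 160,000 = 64,000. The remaining 96,000 passes to the descendants.
The descendants' portion (96,000) is divided into 3 shares of 32,000: Soraya, Niko, and Tamsin each take 32,000.

Niko receives 32,000.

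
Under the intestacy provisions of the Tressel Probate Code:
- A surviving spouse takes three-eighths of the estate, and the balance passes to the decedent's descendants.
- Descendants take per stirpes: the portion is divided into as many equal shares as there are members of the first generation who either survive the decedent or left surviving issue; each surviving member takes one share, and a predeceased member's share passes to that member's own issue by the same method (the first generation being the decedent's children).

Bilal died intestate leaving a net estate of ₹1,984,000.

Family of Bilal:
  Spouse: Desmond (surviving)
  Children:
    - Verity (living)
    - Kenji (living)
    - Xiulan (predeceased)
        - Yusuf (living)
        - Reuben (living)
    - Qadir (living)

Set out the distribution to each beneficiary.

Desmond takes three-eighths of ₹1,984,000 = ₹744,000. The remaining ₹1,240,000 passes to the descendants.
The descendants' portion (₹1,240,000) is divided into 4 shares of ₹310,000: Verity, Kenji, and Qadir each take ₹310,000; Xiulan's ₹310,000 share passes to Xiulan's issue.
Xiulan's share (₹310,000) is divided into 2 shares of ₹155,000: Yusuf and Reuben each take ₹155,000.

Desmond: ₹744,000; Verity: ₹310,000; Kenji: ₹310,000; Yusuf: ₹155,000; Reuben: ₹155,000; Qadir: ₹310,000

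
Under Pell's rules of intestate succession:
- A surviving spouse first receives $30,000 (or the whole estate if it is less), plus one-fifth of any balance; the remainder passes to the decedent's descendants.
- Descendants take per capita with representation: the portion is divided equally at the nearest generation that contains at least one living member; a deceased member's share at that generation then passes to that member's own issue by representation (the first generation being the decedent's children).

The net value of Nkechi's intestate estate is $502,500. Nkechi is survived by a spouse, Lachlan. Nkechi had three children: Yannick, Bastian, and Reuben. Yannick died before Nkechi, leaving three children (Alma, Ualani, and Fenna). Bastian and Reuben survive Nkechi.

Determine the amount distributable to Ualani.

Ualani receives $42,000.

Lachlan first takes $30,000, leaving a balance of $472,500. Lachlan then takes one-fifth of the balance ($94,500), for a total of $124,500. The remaining $378,000 passes to the descendants.
The descendants' portion ($378,000) is divided into 3 shares of $126,000: Bastian and Reuben each take $126,000; Yannick's $126,000 share passes to Yannick's issue.
Yannick's share ($126,000) is divided into 3 shares of $42,000: Alma, Ualani, and Fenna each take $42,000.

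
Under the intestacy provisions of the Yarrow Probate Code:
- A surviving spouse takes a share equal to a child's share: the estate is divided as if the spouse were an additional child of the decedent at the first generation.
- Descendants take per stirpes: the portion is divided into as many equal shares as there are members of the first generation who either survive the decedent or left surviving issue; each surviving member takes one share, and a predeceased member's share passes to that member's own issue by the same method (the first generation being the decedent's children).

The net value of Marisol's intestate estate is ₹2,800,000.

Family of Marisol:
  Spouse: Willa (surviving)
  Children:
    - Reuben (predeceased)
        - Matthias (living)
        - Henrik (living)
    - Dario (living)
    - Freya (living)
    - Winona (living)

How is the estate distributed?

The spouse counts as an additional share at the children's level, so there are 5 primary shares of ₹560,000. Willa takes one such share (₹560,000).
The children's combined portion (₹2,240,000) is divided into 4 shares of ₹560,000: Dario, Freya, and Winona each take ₹560,000; Reuben's ₹560,000 share passes to Reuben's issue.
Reuben's share (₹560,000) is divided into 2 shares of ₹280,000: Matthias and Henrik each take ₹280,000.

Willa: ₹560,000; Matthias: ₹280,000; Henrik: ₹280,000; Dario: ₹560,000; Freya: ₹560,000; Winona: ₹560,000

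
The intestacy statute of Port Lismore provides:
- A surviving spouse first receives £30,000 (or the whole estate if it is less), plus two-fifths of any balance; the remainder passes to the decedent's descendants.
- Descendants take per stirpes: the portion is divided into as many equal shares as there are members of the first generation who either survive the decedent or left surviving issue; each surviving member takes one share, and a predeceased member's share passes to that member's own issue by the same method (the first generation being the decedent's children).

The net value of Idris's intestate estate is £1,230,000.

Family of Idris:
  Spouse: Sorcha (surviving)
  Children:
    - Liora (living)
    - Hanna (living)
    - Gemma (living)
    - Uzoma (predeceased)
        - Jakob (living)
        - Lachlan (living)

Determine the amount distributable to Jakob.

Sorcha first takes £30,000, leaving a balance of £1,200,000. Sorcha then takes two-fifths of the balance (£480,000), for a total of £510,000. The remaining £720,000 passes to the descendants.
The descendants' portion (£720,000) is divided into 4 shares of £180,000: Liora, Hanna, and Gemma each take £180,000; Uzoma's £180,000 share passes to Uzoma's issue.
Uzoma's share (£180,000) is divided into 2 shares of £90,000: Jakob and Lachlan each take £90,000.

Jakob receives £90,000.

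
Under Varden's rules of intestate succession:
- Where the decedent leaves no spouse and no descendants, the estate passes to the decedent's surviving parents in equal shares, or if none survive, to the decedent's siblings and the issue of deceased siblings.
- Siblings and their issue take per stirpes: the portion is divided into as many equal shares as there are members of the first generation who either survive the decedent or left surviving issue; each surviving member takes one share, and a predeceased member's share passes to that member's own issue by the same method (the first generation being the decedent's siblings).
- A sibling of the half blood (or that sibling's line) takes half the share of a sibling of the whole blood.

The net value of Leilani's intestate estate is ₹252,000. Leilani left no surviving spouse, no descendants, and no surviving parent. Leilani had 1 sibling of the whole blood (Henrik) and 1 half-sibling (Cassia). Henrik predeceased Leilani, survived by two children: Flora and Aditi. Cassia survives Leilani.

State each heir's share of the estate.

The entire ₹252,000 passes to the siblings and their issue.
Counting each half-blood sibling's line as half a unit, there are 3/2 units in ₹252,000, so one unit is ₹168,000. Whole-blood lines (Henrik) take ₹168,000 each; half-blood lines (Cassia) take ₹84,000 each.
Henrik's share (₹168,000) is divided into 2 shares of ₹84,000: Flora and Aditi each take ₹84,000.

Cassia: ₹84,000; Flora: ₹84,000; Aditi: ₹84,000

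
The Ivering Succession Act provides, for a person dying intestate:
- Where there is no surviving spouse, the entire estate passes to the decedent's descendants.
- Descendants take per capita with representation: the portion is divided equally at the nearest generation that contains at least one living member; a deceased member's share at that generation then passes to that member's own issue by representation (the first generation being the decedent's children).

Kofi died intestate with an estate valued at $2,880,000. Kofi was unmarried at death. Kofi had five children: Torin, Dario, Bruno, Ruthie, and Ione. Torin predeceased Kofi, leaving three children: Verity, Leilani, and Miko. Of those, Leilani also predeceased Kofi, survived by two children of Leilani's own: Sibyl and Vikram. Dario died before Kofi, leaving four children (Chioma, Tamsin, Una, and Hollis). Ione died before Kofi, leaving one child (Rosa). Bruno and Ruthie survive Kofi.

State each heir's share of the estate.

The entire $2,880,000 passes to the descendants.
That amount ($2,880,000) is divided into 5 shares of $576,000: Bruno and Ruthie each take $576,000; Torin's $576,000 share passes to Torin's issue; Dario's $576,000 share passes to Dario's issue; Ione's $576,000 share passes to Ione's issue.
Torin's share ($576,000) is divided into 3 shares of $192,000: Verity and Miko each take $192,000; Leilani's $192,000 share passes to Leilani's issue.
Leilani's share ($192,000) is divided into 2 shares of $96,000: Sibyl and Vikram each take $96,000.
Dario's share ($576,000) is divided into 4 shares of $144,000: Chioma, Tamsin, Una, and Hollis each take $144,000.
Ione's share ($576,000) passes entirely to Rosa.

Verity: $192,000; Sibyl: $96,000; Vikram: $96,000; Miko: $192,000; Chioma: $144,000; Tamsin: $144,000; Una: $144,000; Hollis: $144,000; Bruno: $576,000; Ruthie: $576,000; Rosa: $576,000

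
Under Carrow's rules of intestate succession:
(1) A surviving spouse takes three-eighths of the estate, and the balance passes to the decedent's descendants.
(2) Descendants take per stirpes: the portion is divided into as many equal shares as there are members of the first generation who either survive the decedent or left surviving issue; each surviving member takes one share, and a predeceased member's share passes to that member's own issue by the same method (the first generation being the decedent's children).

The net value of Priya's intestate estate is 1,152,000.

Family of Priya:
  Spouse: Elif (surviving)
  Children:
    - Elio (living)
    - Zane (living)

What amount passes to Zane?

Zane receives 360,000.

Elif takes three-eighths of 1,152,000 = 432,000. The remaining 720,000 passes to the descendants.
The descendants' portion (720,000) is divided into 2 shares of 360,000: Elio and Zane each take 360,000.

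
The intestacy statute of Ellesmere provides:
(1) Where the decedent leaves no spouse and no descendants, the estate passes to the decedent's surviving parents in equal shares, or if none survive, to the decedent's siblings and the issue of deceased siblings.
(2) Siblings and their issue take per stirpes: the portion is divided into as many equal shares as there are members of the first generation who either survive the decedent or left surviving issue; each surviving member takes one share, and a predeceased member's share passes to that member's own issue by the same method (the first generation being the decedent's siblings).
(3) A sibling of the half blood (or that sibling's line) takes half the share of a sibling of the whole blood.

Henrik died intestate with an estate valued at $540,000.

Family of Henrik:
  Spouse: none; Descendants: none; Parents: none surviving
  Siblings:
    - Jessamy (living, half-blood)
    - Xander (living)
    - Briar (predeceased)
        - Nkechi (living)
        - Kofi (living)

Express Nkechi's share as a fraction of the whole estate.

Nkechi receives 1/5 of the estate.

The entire $540,000 passes to the siblings and their issue.
Counting each half-blood sibling's line as half a unit, there are 5/2 units in $540,000, so one unit is $216,000. Whole-blood lines (Xander and Briar) take $216,000 each; half-blood lines (Jessamy) take $108,000 each.
Briar's share ($216,000) is divided into 2 shares of $108,000: Nkechi and Kofi each take $108,000.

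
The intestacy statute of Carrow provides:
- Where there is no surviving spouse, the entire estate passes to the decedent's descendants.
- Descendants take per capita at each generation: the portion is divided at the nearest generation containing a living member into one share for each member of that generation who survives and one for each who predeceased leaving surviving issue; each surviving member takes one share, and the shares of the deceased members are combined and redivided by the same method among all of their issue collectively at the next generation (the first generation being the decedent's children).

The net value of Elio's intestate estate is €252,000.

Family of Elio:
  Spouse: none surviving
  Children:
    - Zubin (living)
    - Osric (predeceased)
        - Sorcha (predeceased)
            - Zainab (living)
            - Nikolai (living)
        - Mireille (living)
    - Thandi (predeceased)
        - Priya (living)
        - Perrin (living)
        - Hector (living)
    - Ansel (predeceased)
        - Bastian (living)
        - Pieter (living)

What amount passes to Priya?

Priya receives €27,000.

The entire €252,000 passes to the descendants.
That amount (€252,000) is divided at the children's generation into 4 shares of €63,000. Zubin takes €63,000. The 3 shares of the deceased (Osric, Thandi, and Ansel) are combined into a pool of €189,000.
That pool (€189,000) is divided at the grandchildren's generation into 7 shares of €27,000. Mireille, Priya, Perrin, Hector, Bastian, and Pieter each take €27,000. The remaining share for the deceased Sorcha (€27,000) is carried to the next generation.
That pool (€27,000) is divided at the great-grandchildren's generation equally among Zainab and Nikolai: €13,500 each.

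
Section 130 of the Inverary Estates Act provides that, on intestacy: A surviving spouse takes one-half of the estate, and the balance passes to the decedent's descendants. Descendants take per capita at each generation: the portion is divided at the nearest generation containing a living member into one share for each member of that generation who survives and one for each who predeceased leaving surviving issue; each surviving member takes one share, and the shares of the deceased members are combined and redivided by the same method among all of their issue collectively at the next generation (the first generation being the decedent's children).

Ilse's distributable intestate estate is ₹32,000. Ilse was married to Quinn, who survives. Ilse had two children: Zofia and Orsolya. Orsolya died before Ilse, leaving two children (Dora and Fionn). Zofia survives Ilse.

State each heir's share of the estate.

Quinn takes one-half of ₹32,000 = ₹16,000. The remaining ₹16,000 passes to the descendants.
The descendants' portion (₹16,000) is divided at the children's generation into 2 shares of ₹8,000. Zofia takes ₹8,000. The remaining share for the deceased Orsolya (₹8,000) is carried to the next generation.
That pool (₹8,000) is divided at the grandchildren's generation equally among Dora and Fionn: ₹4,000 each.

Quinn: ₹16,000; Zofia: ₹8,000; Dora: ₹4,000; Fionn: ₹4,000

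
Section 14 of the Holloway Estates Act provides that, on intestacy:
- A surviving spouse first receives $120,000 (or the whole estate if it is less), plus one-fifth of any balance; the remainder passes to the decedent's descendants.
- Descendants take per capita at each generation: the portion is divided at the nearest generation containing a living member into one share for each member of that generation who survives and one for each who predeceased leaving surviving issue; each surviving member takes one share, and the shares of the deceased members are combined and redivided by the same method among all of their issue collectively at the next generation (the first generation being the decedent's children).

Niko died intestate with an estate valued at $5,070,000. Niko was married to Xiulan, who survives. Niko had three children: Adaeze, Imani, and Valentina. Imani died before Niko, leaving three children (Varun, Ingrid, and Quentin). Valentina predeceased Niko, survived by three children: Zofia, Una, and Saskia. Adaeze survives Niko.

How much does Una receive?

Una receives $440,000.

Xiulan first takes $120,000, leaving a balance of $4,950,000. Xiulan then takes one-fifth of the balance ($990,000), for a total of $1,110,000. The remaining $3,960,000 passes to the descendants.
The descendants' portion ($3,960,000) is divided at the children's generation into 3 shares of $1,320,000. Adaeze takes $1,320,000. The 2 shares of the deceased (Imani and Valentina) are combined into a pool of $2,640,000.
That pool ($2,640,000) is divided at the grandchildren's generation equally among Varun, Ingrid, Quentin, Zofia, Una, and Saskia: $440,000 each.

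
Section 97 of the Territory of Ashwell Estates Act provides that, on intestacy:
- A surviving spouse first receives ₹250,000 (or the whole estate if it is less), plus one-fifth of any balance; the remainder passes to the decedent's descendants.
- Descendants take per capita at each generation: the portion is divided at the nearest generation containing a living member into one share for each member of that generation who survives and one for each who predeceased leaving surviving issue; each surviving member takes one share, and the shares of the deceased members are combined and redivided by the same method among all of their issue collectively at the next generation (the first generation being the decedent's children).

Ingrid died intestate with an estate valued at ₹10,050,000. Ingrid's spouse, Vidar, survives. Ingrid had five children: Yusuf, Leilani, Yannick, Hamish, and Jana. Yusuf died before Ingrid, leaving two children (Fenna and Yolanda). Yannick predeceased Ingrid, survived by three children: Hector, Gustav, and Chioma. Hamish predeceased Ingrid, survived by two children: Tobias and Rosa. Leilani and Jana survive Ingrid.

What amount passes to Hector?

Hector receives ₹672,000.

Vidar first takes ₹250,000, leaving a balance of ₹9,800,000. Vidar then takes one-fifth of the balance (₹1,960,000), for a total of ₹2,210,000. The remaining ₹7,840,000 passes to the descendants.
The descendants' portion (₹7,840,000) is divided at the children's generation into 5 shares of ₹1,568,000. Leilani and Jana each take ₹1,568,000. The 3 shares of the deceased (Yusuf, Yannick, and Hamish) are combined into a pool of ₹4,704,000.
That pool (₹4,704,000) is divided at the grandchildren's generation equally among Fenna, Yolanda, Hector, Gustav, Chioma, Tobias, and Rosa: ₹672,000 each.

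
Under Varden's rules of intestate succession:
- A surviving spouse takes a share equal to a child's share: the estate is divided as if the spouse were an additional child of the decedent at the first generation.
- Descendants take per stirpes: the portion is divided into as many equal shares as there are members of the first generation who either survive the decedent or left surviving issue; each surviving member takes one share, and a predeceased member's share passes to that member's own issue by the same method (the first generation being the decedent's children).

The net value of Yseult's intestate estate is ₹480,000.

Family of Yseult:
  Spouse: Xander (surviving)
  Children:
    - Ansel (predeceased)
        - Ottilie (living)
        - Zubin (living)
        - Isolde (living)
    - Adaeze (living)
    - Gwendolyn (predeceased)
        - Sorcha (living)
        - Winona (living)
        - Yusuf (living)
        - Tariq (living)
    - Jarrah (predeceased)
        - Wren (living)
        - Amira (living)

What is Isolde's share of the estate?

The spouse counts as an additional share at the children's level, so there are 5 primary shares of ₹96,000. Xander takes one such share (₹96,000).
The children's combined portion (₹384,000) is divided into 4 shares of ₹96,000: Adaeze takes ₹96,000; Ansel's ₹96,000 share passes to Ansel's issue; Gwendolyn's ₹96,000 share passes to Gwendolyn's issue; Jarrah's ₹96,000 share passes to Jarrah's issue.
Ansel's share (₹96,000) is divided into 3 shares of ₹32,000: Ottilie, Zubin, and Isolde each take ₹32,000.
Gwendolyn's share (₹96,000) is divided into 4 shares of ₹24,000: Sorcha, Winona, Yusuf, and Tariq each take ₹24,000.
Jarrah's share (₹96,000) is divided into 2 shares of ₹48,000: Wren and Amira each take ₹48,000.

Isolde receives ₹32,000.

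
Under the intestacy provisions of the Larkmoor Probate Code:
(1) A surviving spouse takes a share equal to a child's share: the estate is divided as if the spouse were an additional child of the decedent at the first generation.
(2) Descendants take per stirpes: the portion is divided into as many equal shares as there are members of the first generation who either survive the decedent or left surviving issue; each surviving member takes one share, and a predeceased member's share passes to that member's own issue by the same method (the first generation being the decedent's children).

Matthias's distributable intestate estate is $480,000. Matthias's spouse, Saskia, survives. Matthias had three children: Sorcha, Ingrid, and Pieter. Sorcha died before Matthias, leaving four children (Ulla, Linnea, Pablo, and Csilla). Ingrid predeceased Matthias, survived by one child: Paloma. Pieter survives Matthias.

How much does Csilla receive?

Csilla receives $30,000.

The spouse counts as an additional share at the children's level, so there are 4 primary shares of $120,000. Saskia takes one such share ($120,000).
The children's combined portion ($360,000) is divided into 3 shares of $120,000: Pieter takes $120,000; Sorcha's $120,000 share passes to Sorcha's issue; Ingrid's $120,000 share passes to Ingrid's issue.
Sorcha's share ($120,000) is divided into 4 shares of $30,000: Ulla, Linnea, Pablo, and Csilla each take $30,000.
Ingrid's share ($120,000) passes entirely to Paloma.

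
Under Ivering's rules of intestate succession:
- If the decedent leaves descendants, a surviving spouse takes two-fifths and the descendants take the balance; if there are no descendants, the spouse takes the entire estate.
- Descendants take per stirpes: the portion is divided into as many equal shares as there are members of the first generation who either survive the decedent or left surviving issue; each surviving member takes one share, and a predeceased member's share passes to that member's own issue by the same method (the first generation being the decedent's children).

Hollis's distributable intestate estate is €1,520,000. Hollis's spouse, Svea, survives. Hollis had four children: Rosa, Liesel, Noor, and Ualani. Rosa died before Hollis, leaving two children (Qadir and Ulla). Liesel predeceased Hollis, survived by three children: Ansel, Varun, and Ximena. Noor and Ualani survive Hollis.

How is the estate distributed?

Svea takes two-fifths of €1,520,000 = €608,000. The remaining €912,000 passes to the descendants.
The descendants' portion (€912,000) is divided into 4 shares of €228,000: Noor and Ualani each take €228,000; Rosa's €228,000 share passes to Rosa's issue; Liesel's €228,000 share passes to Liesel's issue.
Rosa's share (€228,000) is divided into 2 shares of €114,000: Qadir and Ulla each take €114,000.
Liesel's share (€228,000) is divided into 3 shares of €76,000: Ansel, Varun, and Ximena each take €76,000.

Svea: €608,000; Qadir: €114,000; Ulla: €114,000; Ansel: €76,000; Varun: €76,000; Ximena: €76,000; Noor: €228,000; Ualani: €228,000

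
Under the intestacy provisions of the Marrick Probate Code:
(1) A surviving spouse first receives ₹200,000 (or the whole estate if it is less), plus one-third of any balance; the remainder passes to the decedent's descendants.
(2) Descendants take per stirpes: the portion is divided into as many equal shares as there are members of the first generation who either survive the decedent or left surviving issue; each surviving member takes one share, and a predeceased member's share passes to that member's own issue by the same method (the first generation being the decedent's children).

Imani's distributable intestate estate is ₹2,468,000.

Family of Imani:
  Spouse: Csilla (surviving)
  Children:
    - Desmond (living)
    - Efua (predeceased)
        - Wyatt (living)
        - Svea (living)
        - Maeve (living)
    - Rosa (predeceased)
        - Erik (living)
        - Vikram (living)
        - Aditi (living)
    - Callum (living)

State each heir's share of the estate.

Csilla first takes ₹200,000, leaving a balance of ₹2,268,000. Csilla then takes one-third of the balance (₹756,000), for a total of ₹956,000. The remaining ₹1,512,000 passes to the descendants.
The descendants' portion (₹1,512,000) is divided into 4 shares of ₹378,000: Desmond and Callum each take ₹378,000; Efua's ₹378,000 share passes to Efua's issue; Rosa's ₹378,000 share passes to Rosa's issue.
Efua's share (₹378,000) is divided into 3 shares of ₹126,000: Wyatt, Svea, and Maeve each take ₹126,000.
Rosa's share (₹378,000) is divided into 3 shares of ₹126,000: Erik, Vikram, and Aditi each take ₹126,000.

Csilla: ₹956,000; Desmond: ₹378,000; Wyatt: ₹126,000; Svea: ₹126,000; Maeve: ₹126,000; Erik: ₹126,000; Vikram: ₹126,000; Aditi: ₹126,000; Callum: ₹378,000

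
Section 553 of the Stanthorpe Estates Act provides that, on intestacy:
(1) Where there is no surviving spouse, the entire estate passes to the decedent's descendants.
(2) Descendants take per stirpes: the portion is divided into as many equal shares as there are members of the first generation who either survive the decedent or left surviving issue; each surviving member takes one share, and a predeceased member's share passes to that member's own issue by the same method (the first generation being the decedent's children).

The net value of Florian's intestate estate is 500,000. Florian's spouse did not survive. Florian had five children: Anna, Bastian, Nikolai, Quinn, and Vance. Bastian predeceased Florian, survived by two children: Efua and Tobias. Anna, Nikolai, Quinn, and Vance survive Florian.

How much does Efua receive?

The entire 500,000 passes to the descendants.
That amount (500,000) is divided into 5 shares of 100,000: Anna, Nikolai, Quinn, and Vance each take 100,000; Bastian's 100,000 share passes to Bastian's issue.
Bastian's share (100,000) is divided into 2 shares of 50,000: Efua and Tobias each take 50,000.

Efua receives 50,000.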